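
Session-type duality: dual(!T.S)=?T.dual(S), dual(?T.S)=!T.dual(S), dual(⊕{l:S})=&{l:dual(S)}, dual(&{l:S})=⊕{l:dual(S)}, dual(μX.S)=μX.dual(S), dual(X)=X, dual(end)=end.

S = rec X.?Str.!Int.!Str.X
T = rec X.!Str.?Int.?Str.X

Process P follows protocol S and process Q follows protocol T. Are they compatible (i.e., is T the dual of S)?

YES

rec X | rec X  ok (rec unchanged)
  ?Str | !Str  ok
    !Int | ?Int  ok
      !Str | ?Str  ok
        X | X  ok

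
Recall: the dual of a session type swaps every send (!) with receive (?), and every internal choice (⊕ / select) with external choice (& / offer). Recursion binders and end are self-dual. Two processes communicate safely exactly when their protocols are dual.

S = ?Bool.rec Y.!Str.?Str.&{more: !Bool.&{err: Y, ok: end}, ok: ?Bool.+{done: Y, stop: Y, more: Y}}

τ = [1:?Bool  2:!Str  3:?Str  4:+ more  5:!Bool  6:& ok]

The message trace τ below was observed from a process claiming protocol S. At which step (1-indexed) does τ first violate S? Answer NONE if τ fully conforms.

4

[1] ?Bool  ok  now at rec Y.…
[2] !Str  ok  now at ?Str.&{more: !Bool.&{err: rec Y.…, ok: end}, ok: ?Bool.+{done: rec Y.…, stop: rec Y.…, more: rec Y.…}}
[3] ?Str  ok  now at &{more: !Bool.&{err: rec Y.…, ok: end}, ok: ?Bool.+{done: rec Y.…, stop: rec Y.…, more: rec Y.…}}
[4] got + more, protocol expects & more or & ok  ✗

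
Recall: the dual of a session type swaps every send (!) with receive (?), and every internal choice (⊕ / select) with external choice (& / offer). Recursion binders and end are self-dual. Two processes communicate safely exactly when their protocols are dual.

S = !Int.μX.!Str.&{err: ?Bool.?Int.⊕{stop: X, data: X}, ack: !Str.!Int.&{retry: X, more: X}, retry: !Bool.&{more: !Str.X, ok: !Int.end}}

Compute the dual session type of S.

?Int.μX.?Str.⊕{err: !Bool.!Int.&{stop: X, data: X}, ack: ?Str.?Int.⊕{retry: X, more: X}, retry: ?Bool.⊕{more: ?Str.X, ok: ?Int.end}}

!Int → ?Int
  μX → μX  (rec unchanged)
    !Str → ?Str
      &{err,ack,retry} → ⊕{err,ack,retry}  (&→⊕)
        case err:
          ?Bool → !Bool
            ?Int → !Int
              ⊕{stop,data} → &{stop,data}  (internal→external)
                case stop:
                  X self-dual
                case data:
                  X self-dual
        case ack:
          !Str → ?Str
            !Int → ?Int
              &{retry,more} → ⊕{retry,more}  (&→⊕)
                case retry:
                  X self-dual
                case more:
                  X self-dual
        case retry:
          !Bool → ?Bool
            &{more,ok} → ⊕{more,ok}  (&→⊕)
              case more:
                !Str → ?Str
                  X self-dual
              case ok:
                !Int → ?Int
                  end self-dual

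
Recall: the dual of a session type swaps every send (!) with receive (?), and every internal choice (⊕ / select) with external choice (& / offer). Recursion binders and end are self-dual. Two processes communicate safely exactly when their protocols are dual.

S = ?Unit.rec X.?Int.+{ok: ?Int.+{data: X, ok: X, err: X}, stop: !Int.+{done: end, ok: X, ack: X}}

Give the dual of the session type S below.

?Unit = !Unit
  rec X = rec X  (μ self-dual)
    ?Int = !Int
      +{ok,stop} = &{ok,stop}  (select→offer)
        [ok]
          ?Int = !Int
            +{data,ok,err} = &{data,ok,err}  (select→offer)
              [data]
                dual(X) = X
              [ok]
                dual(X) = X
              [err]
                dual(X) = X
        [stop]
          !Int = ?Int
            +{done,ok,ack} = &{done,ok,ack}  (select→offer)
              [done]
                dual(end) = end
              [ok]
                dual(X) = X
              [ack]
                dual(X) = X

!Unit.rec X.!Int.&{ok: !Int.&{data: X, ok: X, err: X}, stop: ?Int.&{done: end, ok: X, ack: X}}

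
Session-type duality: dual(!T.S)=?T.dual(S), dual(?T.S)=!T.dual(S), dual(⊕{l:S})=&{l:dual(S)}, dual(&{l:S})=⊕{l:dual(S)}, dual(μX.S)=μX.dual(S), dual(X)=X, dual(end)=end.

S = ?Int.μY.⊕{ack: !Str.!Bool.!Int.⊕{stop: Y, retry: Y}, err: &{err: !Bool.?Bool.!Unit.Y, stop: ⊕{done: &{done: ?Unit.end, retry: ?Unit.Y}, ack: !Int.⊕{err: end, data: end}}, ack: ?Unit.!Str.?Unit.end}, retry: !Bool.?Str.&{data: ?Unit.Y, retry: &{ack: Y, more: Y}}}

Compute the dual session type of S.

!Int.μY.&{ack: ?Str.?Bool.?Int.&{stop: Y, retry: Y}, err: ⊕{err: ?Bool.!Bool.?Unit.Y, stop: &{done: ⊕{done: !Unit.end, retry: !Unit.Y}, ack: ?Int.&{err: end, data: end}}, ack: !Unit.?Str.!Unit.end}, retry: ?Bool.!Str.⊕{data: !Unit.Y, retry: ⊕{ack: Y, more: Y}}}

?Int → !Int
  μY → μY  (μ self-dual)
    ⊕{ack,err,retry} → &{ack,err,retry}  (⊕→&)
      case ack:
        !Str → ?Str
          !Bool → ?Bool
            !Int → ?Int
              ⊕{stop,retry} → &{stop,retry}  (⊕→&)
                case stop:
                  dual(Y) = Y
                case retry:
                  dual(Y) = Y
      case err:
        &{err,stop,ack} → ⊕{err,stop,ack}  (&→⊕)
          case err:
            !Bool → ?Bool
              ?Bool → !Bool
                !Unit → ?Unit
                  dual(Y) = Y
          case stop:
            ⊕{done,ack} → &{done,ack}  (⊕→&)
              case done:
                &{done,retry} → ⊕{done,retry}  (&→⊕)
                  case done:
                    ?Unit → !Unit
                      dual(end) = end
                  case retry:
                    ?Unit → !Unit
                      dual(Y) = Y
              case ack:
                !Int → ?Int
                  ⊕{err,data} → &{err,data}  (⊕→&)
                    case err:
                      dual(end) = end
                    case data:
                      dual(end) = end
          case ack:
            ?Unit → !Unit
              !Str → ?Str
                ?Unit → !Unit
                  dual(end) = end
      case retry:
        !Bool → ?Bool
          ?Str → !Str
            &{data,retry} → ⊕{data,retry}  (&→⊕)
              case data:
                ?Unit → !Unit
                  dual(Y) = Y
              case retry:
                &{ack,more} → ⊕{ack,more}  (&→⊕)
                  case ack:
                    dual(Y) = Y
                  case more:
                    dual(Y) = Y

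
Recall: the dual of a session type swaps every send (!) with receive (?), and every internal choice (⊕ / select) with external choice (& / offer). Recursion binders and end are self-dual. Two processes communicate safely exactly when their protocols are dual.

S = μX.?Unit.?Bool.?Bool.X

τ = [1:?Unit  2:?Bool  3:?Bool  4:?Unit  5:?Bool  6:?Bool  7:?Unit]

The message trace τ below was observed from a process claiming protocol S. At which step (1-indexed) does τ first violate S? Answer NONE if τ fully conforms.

step 1: ?Unit  ok  now at ?Bool.?Bool.μX.…
step 2: ?Bool  ok  now at ?Bool.μX.…
step 3: ?Bool  ok  now at μX.…
step 4: ?Unit  ok  now at ?Bool.?Bool.μX.…
step 5: ?Bool  ok  now at ?Bool.μX.…
step 6: ?Bool  ok  now at μX.…
step 7: ?Unit  ok  now at ?Bool.?Bool.μX.…
all 7 steps conform

NONE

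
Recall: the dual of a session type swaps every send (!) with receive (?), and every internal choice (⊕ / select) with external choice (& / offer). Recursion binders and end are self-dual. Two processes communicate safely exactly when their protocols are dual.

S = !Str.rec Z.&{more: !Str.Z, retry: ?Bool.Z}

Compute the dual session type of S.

?Str.rec Z.+{more: ?Str.Z, retry: !Bool.Z}

!Str = ?Str
  rec Z = rec Z  (rec unchanged)
    &{more,retry} = +{more,retry}  (&→⊕)
      • more:
        !Str = ?Str
          dual(Z) = Z
      • retry:
        ?Bool = !Bool
          dual(Z) = Z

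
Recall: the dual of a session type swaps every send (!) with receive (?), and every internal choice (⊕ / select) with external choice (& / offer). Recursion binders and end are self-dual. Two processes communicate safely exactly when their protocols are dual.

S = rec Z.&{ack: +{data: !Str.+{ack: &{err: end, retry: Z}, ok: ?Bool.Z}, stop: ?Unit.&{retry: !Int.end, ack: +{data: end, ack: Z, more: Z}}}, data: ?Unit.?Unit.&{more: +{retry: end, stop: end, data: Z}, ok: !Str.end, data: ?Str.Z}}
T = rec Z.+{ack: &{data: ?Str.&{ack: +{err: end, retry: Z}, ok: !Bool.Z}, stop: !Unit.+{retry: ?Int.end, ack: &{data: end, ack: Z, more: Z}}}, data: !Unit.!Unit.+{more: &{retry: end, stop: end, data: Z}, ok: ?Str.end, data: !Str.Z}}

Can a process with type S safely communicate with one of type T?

rec Z | rec Z  ok (μ self-dual)
  &{ack,data} | +{ack,data}  ok labels match
    [ack]
      +{data,stop} | &{data,stop}  ok labels match
        [data]
          !Str | ?Str  ok
            +{ack,ok} | &{ack,ok}  ok labels match
              [ack]
                &{err,retry} | +{err,retry}  ok labels match
                  [err]
                    end | end  ok
                  [retry]
                    Z | Z  ok
              [ok]
                ?Bool | !Bool  ok
                  Z | Z  ok
        [stop]
          ?Unit | !Unit  ok
            &{retry,ack} | +{retry,ack}  ok labels match
              [retry]
                !Int | ?Int  ok
                  end | end  ok
              [ack]
                +{data,ack,more} | &{data,ack,more}  ok labels match
                  [data]
                    end | end  ok
                  [ack]
                    Z | Z  ok
                  [more]
                    Z | Z  ok
    [data]
      ?Unit | !Unit  ok
        ?Unit | !Unit  ok
          &{more,ok,data} | +{more,ok,data}  ok labels match
            [more]
              +{retry,stop,data} | &{retry,stop,data}  ok labels match
                [retry]
                  end | end  ok
                [stop]
                  end | end  ok
                [data]
                  Z | Z  ok
            [ok]
              !Str | ?Str  ok
                end | end  ok
            [data]
              ?Str | !Str  ok
                Z | Z  ok

YES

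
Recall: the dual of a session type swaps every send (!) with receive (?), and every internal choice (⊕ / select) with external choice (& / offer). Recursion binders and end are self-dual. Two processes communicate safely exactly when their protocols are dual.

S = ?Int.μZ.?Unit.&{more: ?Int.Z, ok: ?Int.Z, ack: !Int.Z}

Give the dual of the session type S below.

!Int.μZ.!Unit.⊕{more: !Int.Z, ok: !Int.Z, ack: ?Int.Z}

?Int → !Int
  μZ → μZ  (binder kept)
    ?Unit → !Unit
      &{more,ok,ack} → ⊕{more,ok,ack}  (&→⊕)
        • more:
          ?Int → !Int
            dual(Z) = Z
        • ok:
          ?Int → !Int
            dual(Z) = Z
        • ack:
          !Int → ?Int
            dual(Z) = Z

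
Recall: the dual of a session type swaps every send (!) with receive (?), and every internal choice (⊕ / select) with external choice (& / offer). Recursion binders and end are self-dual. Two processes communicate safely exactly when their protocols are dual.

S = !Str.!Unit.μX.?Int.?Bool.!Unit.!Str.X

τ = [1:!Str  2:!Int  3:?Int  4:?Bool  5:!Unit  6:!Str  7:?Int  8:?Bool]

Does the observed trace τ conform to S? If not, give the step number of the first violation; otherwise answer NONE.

2

[1] !Str  ok  state: !Unit.μX.…
[2] got !Int, protocol expects !Unit  ✗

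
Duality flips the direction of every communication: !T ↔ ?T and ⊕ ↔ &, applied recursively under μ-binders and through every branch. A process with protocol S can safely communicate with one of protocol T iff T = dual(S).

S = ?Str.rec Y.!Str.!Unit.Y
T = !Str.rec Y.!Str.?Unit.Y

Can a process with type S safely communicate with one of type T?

?Str vs !Str  ok
  rec Y vs rec Y  ok (binder kept)
    !Str vs !Str  ✗ same direction on both sides — not dual

NO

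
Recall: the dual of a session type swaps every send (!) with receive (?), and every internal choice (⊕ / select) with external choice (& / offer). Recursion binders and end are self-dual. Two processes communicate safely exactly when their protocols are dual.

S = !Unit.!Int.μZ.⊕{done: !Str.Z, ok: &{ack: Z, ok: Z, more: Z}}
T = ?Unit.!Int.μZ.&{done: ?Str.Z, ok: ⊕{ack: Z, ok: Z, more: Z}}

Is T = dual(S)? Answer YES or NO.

!Unit vs ?Unit  ok
  !Int vs !Int  ✗ same direction on both sides — not dual

NO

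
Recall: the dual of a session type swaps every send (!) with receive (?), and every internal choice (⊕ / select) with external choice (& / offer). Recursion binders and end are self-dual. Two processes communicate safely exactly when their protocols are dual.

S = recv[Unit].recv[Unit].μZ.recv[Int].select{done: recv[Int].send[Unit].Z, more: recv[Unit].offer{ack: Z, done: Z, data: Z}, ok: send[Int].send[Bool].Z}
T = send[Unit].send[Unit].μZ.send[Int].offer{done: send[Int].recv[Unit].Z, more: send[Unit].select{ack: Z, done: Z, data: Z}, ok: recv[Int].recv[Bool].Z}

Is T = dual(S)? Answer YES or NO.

recv[Unit] vs send[Unit]  ok
  recv[Unit] vs send[Unit]  ok
    μZ vs μZ  ok (μ self-dual)
      recv[Int] vs send[Int]  ok
        select{done,more,ok} vs offer{done,more,ok}  ok labels match
          • done:
            recv[Int] vs send[Int]  ok
              send[Unit] vs recv[Unit]  ok
                Z vs Z  ok
          • more:
            recv[Unit] vs send[Unit]  ok
              offer{ack,done,data} vs select{ack,done,data}  ok labels match
                • ack:
                  Z vs Z  ok
                • done:
                  Z vs Z  ok
                • data:
                  Z vs Z  ok
          • ok:
            send[Int] vs recv[Int]  ok
              send[Bool] vs recv[Bool]  ok
                Z vs Z  ok

YES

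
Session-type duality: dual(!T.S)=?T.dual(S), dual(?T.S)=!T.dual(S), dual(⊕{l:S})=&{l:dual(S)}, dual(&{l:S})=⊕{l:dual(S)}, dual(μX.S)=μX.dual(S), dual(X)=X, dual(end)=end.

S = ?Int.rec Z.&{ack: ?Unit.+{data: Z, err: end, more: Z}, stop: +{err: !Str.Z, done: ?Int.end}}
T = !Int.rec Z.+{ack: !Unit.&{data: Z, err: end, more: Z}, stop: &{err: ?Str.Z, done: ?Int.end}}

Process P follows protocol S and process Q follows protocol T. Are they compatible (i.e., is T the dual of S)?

?Int | !Int  ✓
  rec Z | rec Z  ✓ (rec unchanged)
    &{ack,stop} | +{ack,stop}  ✓ label sets agree
      [ack]
        ?Unit | !Unit  ✓
          +{data,err,more} | &{data,err,more}  ✓ label sets agree
            [data]
              Z | Z  ✓
            [err]
              end | end  ✓
            [more]
              Z | Z  ✓
      [stop]
        +{err,done} | &{err,done}  ✓ label sets agree
          [err]
            !Str | ?Str  ✓
              Z | Z  ✓
          [done]
            ?Int | ?Int  ✗ same direction on both sides — not dual

NO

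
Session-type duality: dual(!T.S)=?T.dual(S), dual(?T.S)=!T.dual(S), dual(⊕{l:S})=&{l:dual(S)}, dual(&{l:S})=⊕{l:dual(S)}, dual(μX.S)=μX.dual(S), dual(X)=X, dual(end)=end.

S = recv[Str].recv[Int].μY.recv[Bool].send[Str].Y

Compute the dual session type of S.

send[Str].send[Int].μY.send[Bool].recv[Str].Y

recv[Str] ↦ send[Str]
  recv[Int] ↦ send[Int]
    μY ↦ μY  (rec unchanged)
      recv[Bool] ↦ send[Bool]
        send[Str] ↦ recv[Str]
          Y ↦ Y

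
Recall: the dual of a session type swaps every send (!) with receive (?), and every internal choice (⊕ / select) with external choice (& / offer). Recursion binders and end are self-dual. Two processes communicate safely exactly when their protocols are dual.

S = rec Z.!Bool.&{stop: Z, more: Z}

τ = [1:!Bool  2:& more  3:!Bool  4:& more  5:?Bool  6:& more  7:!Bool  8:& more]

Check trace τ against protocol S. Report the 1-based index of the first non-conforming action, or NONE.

5

[1] !Bool  ok  now at &{stop: rec Z.…, more: rec Z.…}
[2] & more  ok  now at rec Z.…
[3] !Bool  ok  now at &{stop: rec Z.…, more: rec Z.…}
[4] & more  ok  now at rec Z.…
[5] got ?Bool, protocol expects !Bool  ✗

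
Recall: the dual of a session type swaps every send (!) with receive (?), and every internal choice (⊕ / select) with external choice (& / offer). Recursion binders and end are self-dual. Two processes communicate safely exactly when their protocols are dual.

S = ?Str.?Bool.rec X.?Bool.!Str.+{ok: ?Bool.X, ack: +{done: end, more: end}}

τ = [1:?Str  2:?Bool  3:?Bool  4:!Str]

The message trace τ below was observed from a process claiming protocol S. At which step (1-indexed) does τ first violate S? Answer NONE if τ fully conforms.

step 1: ?Str  match  state: ?Bool.rec X.…
step 2: ?Bool  match  state: rec X.…
step 3: ?Bool  match  state: !Str.+{ok: ?Bool.rec X.…, ack: +{done: end, more: end}}
step 4: !Str  match  state: +{ok: ?Bool.rec X.…, ack: +{done: end, more: end}}
τ conforms to S (length 4)

NONE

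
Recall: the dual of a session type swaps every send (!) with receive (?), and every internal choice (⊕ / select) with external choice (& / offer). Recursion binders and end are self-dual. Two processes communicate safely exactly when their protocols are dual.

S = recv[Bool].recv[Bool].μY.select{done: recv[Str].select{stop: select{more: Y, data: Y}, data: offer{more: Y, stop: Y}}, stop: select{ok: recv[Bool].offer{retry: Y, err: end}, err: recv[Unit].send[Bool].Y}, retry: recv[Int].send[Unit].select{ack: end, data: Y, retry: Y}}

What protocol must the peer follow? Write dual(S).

send[Bool].send[Bool].μY.offer{done: send[Str].offer{stop: offer{more: Y, data: Y}, data: select{more: Y, stop: Y}}, stop: offer{ok: send[Bool].select{retry: Y, err: end}, err: send[Unit].recv[Bool].Y}, retry: send[Int].recv[Unit].offer{ack: end, data: Y, retry: Y}}

recv[Bool] = send[Bool]
  recv[Bool] = send[Bool]
    μY = μY  (μ self-dual)
      select{done,stop,retry} = offer{done,stop,retry}  (internal→external)
        • done:
          recv[Str] = send[Str]
            select{stop,data} = offer{stop,data}  (internal→external)
              • stop:
                select{more,data} = offer{more,data}  (internal→external)
                  • more:
                    Y self-dual
                  • data:
                    Y self-dual
              • data:
                offer{more,stop} = select{more,stop}  (&→⊕)
                  • more:
                    Y self-dual
                  • stop:
                    Y self-dual
        • stop:
          select{ok,err} = offer{ok,err}  (internal→external)
            • ok:
              recv[Bool] = send[Bool]
                offer{retry,err} = select{retry,err}  (&→⊕)
                  • retry:
                    Y self-dual
                  • err:
                    end self-dual
            • err:
              recv[Unit] = send[Unit]
                send[Bool] = recv[Bool]
                  Y self-dual
        • retry:
          recv[Int] = send[Int]
            send[Unit] = recv[Unit]
              select{ack,data,retry} = offer{ack,data,retry}  (internal→external)
                • ack:
                  end self-dual
                • data:
                  Y self-dual
                • retry:
                  Y self-dual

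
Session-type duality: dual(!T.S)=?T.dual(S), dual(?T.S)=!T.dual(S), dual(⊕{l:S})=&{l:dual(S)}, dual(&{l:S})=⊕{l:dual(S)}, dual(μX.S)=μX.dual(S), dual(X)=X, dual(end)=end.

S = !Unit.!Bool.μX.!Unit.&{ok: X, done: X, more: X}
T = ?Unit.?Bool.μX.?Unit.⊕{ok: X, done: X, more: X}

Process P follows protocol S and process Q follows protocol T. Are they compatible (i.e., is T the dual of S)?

YES

!Unit | ?Unit  match
  !Bool | ?Bool  match
    μX | μX  match (μ self-dual)
      !Unit | ?Unit  match
        &{ok,done,more} | ⊕{ok,done,more}  match labels match
          [ok]
            X | X  match
          [done]
            X | X  match
          [more]
            X | X  match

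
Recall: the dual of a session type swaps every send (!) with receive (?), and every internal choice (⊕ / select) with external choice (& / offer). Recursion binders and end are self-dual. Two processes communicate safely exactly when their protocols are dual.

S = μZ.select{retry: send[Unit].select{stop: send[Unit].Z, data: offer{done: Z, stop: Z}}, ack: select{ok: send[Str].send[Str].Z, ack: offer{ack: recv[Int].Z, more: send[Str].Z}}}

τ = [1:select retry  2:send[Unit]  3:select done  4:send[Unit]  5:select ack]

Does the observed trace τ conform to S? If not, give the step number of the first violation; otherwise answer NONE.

3

step 1: select retry  ✓  state: send[Unit].select{stop: send[Unit].μZ.…, data: offer{done: μZ.…, stop: μZ.…}}
step 2: send[Unit]  ✓  state: select{stop: send[Unit].μZ.…, data: offer{done: μZ.…, stop: μZ.…}}
step 3: got select done, protocol expects select stop or select data  ✗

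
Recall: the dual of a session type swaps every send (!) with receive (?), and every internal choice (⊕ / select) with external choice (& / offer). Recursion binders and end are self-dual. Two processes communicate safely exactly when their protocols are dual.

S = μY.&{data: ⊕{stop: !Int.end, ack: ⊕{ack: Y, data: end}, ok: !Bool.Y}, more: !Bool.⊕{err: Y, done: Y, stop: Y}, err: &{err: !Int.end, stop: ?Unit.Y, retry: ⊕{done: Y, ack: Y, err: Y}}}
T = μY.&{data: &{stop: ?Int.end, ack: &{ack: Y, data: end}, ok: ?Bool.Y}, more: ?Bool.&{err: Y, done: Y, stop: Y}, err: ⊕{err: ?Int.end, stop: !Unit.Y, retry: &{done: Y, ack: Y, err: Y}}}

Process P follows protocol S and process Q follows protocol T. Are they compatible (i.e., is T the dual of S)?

NO

μY | μY  ✓ (rec unchanged)
  &{data,more,err} | &{data,more,err}  ✗ choice polarity not flipped — not dual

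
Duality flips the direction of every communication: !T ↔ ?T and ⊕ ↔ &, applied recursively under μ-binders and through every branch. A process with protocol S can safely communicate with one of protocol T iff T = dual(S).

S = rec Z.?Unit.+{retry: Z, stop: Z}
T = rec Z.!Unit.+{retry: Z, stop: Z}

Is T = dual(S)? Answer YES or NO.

rec Z | rec Z  ok (binder kept)
  ?Unit | !Unit  ok
    +{retry,stop} | +{retry,stop}  ✗ choice polarity not flipped — not dual

NO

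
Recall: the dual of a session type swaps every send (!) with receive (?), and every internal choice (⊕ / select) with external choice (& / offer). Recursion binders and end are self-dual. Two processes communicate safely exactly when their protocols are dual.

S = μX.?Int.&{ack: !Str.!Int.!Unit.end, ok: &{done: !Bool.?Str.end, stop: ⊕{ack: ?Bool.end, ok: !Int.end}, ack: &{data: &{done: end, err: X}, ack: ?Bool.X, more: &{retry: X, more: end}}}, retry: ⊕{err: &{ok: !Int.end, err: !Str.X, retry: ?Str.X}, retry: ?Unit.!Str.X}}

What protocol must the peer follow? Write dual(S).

μX.!Int.⊕{ack: ?Str.?Int.?Unit.end, ok: ⊕{done: ?Bool.!Str.end, stop: &{ack: !Bool.end, ok: ?Int.end}, ack: ⊕{data: ⊕{done: end, err: X}, ack: !Bool.X, more: ⊕{retry: X, more: end}}}, retry: &{err: ⊕{ok: ?Int.end, err: ?Str.X, retry: !Str.X}, retry: !Unit.?Str.X}}

μX ↦ μX  (binder kept)
  ?Int ↦ !Int
    &{ack,ok,retry} ↦ ⊕{ack,ok,retry}  (&→⊕)
      case ack:
        !Str ↦ ?Str
          !Int ↦ ?Int
            !Unit ↦ ?Unit
              end ↦ end
      case ok:
        &{done,stop,ack} ↦ ⊕{done,stop,ack}  (&→⊕)
          case done:
            !Bool ↦ ?Bool
              ?Str ↦ !Str
                end ↦ end
          case stop:
            ⊕{ack,ok} ↦ &{ack,ok}  (⊕→&)
              case ack:
                ?Bool ↦ !Bool
                  end ↦ end
              case ok:
                !Int ↦ ?Int
                  end ↦ end
          case ack:
            &{data,ack,more} ↦ ⊕{data,ack,more}  (&→⊕)
              case data:
                &{done,err} ↦ ⊕{done,err}  (&→⊕)
                  case done:
                    end ↦ end
                  case err:
                    X ↦ X
              case ack:
                ?Bool ↦ !Bool
                  X ↦ X
              case more:
                &{retry,more} ↦ ⊕{retry,more}  (&→⊕)
                  case retry:
                    X ↦ X
                  case more:
                    end ↦ end
      case retry:
        ⊕{err,retry} ↦ &{err,retry}  (⊕→&)
          case err:
            &{ok,err,retry} ↦ ⊕{ok,err,retry}  (&→⊕)
              case ok:
                !Int ↦ ?Int
                  end ↦ end
              case err:
                !Str ↦ ?Str
                  X ↦ X
              case retry:
                ?Str ↦ !Str
                  X ↦ X
          case retry:
            ?Unit ↦ !Unit
              !Str ↦ ?Str
                X ↦ X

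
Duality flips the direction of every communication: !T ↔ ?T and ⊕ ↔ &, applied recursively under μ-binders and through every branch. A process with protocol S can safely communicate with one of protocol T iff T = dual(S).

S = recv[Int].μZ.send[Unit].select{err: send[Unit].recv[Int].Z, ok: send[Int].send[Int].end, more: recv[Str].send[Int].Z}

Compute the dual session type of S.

send[Int].μZ.recv[Unit].offer{err: recv[Unit].send[Int].Z, ok: recv[Int].recv[Int].end, more: send[Str].recv[Int].Z}

recv[Int] ↦ send[Int]
  μZ ↦ μZ  (binder kept)
    send[Unit] ↦ recv[Unit]
      select{err,ok,more} ↦ offer{err,ok,more}  (⊕→&)
        • err:
          send[Unit] ↦ recv[Unit]
            recv[Int] ↦ send[Int]
              dual(Z) = Z
        • ok:
          send[Int] ↦ recv[Int]
            send[Int] ↦ recv[Int]
              dual(end) = end
        • more:
          recv[Str] ↦ send[Str]
            send[Int] ↦ recv[Int]
              dual(Z) = Z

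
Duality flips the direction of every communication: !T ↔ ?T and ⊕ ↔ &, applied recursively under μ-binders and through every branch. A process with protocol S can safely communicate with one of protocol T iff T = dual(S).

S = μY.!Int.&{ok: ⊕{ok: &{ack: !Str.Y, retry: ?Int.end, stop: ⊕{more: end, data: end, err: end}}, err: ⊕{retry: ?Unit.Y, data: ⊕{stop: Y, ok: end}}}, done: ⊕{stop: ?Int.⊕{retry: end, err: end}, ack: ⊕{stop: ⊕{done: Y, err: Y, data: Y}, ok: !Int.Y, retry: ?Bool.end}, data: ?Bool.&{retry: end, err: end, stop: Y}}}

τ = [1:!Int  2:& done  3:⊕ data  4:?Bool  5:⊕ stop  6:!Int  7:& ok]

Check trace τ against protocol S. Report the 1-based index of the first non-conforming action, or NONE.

5

[1] !Int  match  state: &{ok: ⊕{ok: &{ack: !Str.μY.…, retry: ?Int.end, stop: ⊕{more: end, data: end, err: end}}, err: ⊕{retry: ?Unit.μY.…, data: ⊕{stop: μY.…, ok: end}}}, done: ⊕{stop: ?Int.⊕{retry: end, err: end}, ack: ⊕{stop: ⊕{done: μY.…, err: μY.…, data: μY.…}, ok: !Int.μY.…, retry: ?Bool.end}, data: ?Bool.&{retry: end, err: end, stop: μY.…}}}
[2] & done  match  state: ⊕{stop: ?Int.⊕{retry: end, err: end}, ack: ⊕{stop: ⊕{done: μY.…, err: μY.…, data: μY.…}, ok: !Int.μY.…, retry: ?Bool.end}, data: ?Bool.&{retry: end, err: end, stop: μY.…}}
[3] ⊕ data  match  state: ?Bool.&{retry: end, err: end, stop: μY.…}
[4] ?Bool  match  state: &{retry: end, err: end, stop: μY.…}
[5] got ⊕ stop, protocol expects & retry or & err or & stop  ✗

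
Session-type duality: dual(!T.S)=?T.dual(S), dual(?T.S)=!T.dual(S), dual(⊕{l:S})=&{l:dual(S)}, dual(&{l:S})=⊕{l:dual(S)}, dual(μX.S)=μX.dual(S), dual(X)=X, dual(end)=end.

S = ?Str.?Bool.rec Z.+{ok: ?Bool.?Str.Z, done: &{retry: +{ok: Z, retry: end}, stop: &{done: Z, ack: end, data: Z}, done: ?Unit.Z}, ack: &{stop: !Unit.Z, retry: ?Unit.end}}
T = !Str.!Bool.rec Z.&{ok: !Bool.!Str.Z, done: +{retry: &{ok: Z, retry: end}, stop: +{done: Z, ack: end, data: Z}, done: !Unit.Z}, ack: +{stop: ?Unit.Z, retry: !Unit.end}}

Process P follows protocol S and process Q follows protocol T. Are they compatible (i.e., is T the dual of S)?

?Str ‖ !Str  ok
  ?Bool ‖ !Bool  ok
    rec Z ‖ rec Z  ok (μ self-dual)
      +{ok,done,ack} ‖ &{ok,done,ack}  ok same labels
        case ok:
          ?Bool ‖ !Bool  ok
            ?Str ‖ !Str  ok
              Z ‖ Z  ok
        case done:
          &{retry,stop,done} ‖ +{retry,stop,done}  ok same labels
            case retry:
              +{ok,retry} ‖ &{ok,retry}  ok same labels
                case ok:
                  Z ‖ Z  ok
                case retry:
                  end ‖ end  ok
            case stop:
              &{done,ack,data} ‖ +{done,ack,data}  ok same labels
                case done:
                  Z ‖ Z  ok
                case ack:
                  end ‖ end  ok
                case data:
                  Z ‖ Z  ok
            case done:
              ?Unit ‖ !Unit  ok
                Z ‖ Z  ok
        case ack:
          &{stop,retry} ‖ +{stop,retry}  ok same labels
            case stop:
              !Unit ‖ ?Unit  ok
                Z ‖ Z  ok
            case retry:
              ?Unit ‖ !Unit  ok
                end ‖ end  ok

YES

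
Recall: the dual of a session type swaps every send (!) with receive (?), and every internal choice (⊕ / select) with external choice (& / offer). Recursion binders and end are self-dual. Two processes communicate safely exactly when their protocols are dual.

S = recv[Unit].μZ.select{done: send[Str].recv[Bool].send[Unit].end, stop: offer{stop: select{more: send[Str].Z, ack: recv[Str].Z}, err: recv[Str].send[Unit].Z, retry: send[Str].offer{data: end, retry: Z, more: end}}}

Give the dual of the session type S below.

recv[Unit] ↦ send[Unit]
  μZ ↦ μZ  (binder kept)
    select{done,stop} ↦ offer{done,stop}  (internal→external)
      [done]
        send[Str] ↦ recv[Str]
          recv[Bool] ↦ send[Bool]
            send[Unit] ↦ recv[Unit]
              dual(end) = end
      [stop]
        offer{stop,err,retry} ↦ select{stop,err,retry}  (external→internal)
          [stop]
            select{more,ack} ↦ offer{more,ack}  (internal→external)
              [more]
                send[Str] ↦ recv[Str]
                  dual(Z) = Z
              [ack]
                recv[Str] ↦ send[Str]
                  dual(Z) = Z
          [err]
            recv[Str] ↦ send[Str]
              send[Unit] ↦ recv[Unit]
                dual(Z) = Z
          [retry]
            send[Str] ↦ recv[Str]
              offer{data,retry,more} ↦ select{data,retry,more}  (external→internal)
                [data]
                  dual(end) = end
                [retry]
                  dual(Z) = Z
                [more]
                  dual(end) = end

send[Unit].μZ.offer{done: recv[Str].send[Bool].recv[Unit].end, stop: select{stop: offer{more: recv[Str].Z, ack: send[Str].Z}, err: send[Str].recv[Unit].Z, retry: recv[Str].select{data: end, retry: Z, more: end}}}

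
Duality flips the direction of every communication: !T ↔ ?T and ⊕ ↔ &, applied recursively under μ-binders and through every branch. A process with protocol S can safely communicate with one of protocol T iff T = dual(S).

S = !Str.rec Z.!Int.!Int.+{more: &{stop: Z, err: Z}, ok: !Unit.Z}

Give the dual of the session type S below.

?Str.rec Z.?Int.?Int.&{more: +{stop: Z, err: Z}, ok: ?Unit.Z}

!Str ↦ ?Str
  rec Z ↦ rec Z  (rec unchanged)
    !Int ↦ ?Int
      !Int ↦ ?Int
        +{more,ok} ↦ &{more,ok}  (select→offer)
          case more:
            &{stop,err} ↦ +{stop,err}  (offer→select)
              case stop:
                Z ↦ Z
              case err:
                Z ↦ Z
          case ok:
            !Unit ↦ ?Unit
              Z ↦ Z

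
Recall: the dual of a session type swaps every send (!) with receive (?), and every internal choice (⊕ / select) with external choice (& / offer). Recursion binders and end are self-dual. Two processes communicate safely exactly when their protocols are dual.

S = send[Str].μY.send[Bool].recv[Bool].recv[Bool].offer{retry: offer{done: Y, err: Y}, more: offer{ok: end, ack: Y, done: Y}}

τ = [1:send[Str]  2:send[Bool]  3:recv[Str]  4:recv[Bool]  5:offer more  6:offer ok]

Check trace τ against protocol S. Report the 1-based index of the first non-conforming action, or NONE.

[1] send[Str]  ✓  state: μY.…
[2] send[Bool]  ✓  state: recv[Bool].recv[Bool].offer{retry: offer{done: μY.…, err: μY.…}, more: offer{ok: end, ack: μY.…, done: μY.…}}
[3] got recv[Str], protocol expects recv[Bool]  ✗

3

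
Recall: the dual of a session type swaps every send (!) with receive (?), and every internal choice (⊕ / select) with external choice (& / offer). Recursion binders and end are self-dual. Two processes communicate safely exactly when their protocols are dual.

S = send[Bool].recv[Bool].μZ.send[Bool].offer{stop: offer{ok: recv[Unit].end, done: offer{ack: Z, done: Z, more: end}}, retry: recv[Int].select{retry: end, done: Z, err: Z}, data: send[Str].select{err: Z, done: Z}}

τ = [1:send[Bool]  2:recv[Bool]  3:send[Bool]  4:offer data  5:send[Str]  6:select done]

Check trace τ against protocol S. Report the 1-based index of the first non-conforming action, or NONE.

NONE

@1 send[Bool]  ok  now at recv[Bool].μZ.…
@2 recv[Bool]  ok  now at μZ.…
@3 send[Bool]  ok  now at offer{stop: offer{ok: recv[Unit].end, done: offer{ack: μZ.…, done: μZ.…, more: end}}, retry: recv[Int].select{retry: end, done: μZ.…, err: μZ.…}, data: send[Str].select{err: μZ.…, done: μZ.…}}
@4 offer data  ok  now at send[Str].select{err: μZ.…, done: μZ.…}
@5 send[Str]  ok  now at select{err: μZ.…, done: μZ.…}
@6 select done  ok  now at μZ.…
all 6 steps conform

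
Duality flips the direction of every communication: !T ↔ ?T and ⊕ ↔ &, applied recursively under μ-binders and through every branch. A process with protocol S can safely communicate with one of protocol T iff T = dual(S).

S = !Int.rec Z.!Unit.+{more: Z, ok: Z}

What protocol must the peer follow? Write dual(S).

!Int ↦ ?Int
  rec Z ↦ rec Z  (μ self-dual)
    !Unit ↦ ?Unit
      +{more,ok} ↦ &{more,ok}  (⊕→&)
        case more:
          dual(Z) = Z
        case ok:
          dual(Z) = Z

?Int.rec Z.?Unit.&{more: Z, ok: Z}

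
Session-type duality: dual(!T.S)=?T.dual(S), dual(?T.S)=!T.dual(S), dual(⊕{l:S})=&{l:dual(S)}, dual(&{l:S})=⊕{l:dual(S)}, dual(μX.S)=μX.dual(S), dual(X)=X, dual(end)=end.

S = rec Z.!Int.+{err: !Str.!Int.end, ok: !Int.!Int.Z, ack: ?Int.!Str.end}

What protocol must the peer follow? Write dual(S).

rec Z.?Int.&{err: ?Str.?Int.end, ok: ?Int.?Int.Z, ack: !Int.?Str.end}

rec Z ↦ rec Z  (μ self-dual)
  !Int ↦ ?Int
    +{err,ok,ack} ↦ &{err,ok,ack}  (⊕→&)
      [err]
        !Str ↦ ?Str
          !Int ↦ ?Int
            end ↦ end
      [ok]
        !Int ↦ ?Int
          !Int ↦ ?Int
            Z ↦ Z
      [ack]
        ?Int ↦ !Int
          !Str ↦ ?Str
            end ↦ end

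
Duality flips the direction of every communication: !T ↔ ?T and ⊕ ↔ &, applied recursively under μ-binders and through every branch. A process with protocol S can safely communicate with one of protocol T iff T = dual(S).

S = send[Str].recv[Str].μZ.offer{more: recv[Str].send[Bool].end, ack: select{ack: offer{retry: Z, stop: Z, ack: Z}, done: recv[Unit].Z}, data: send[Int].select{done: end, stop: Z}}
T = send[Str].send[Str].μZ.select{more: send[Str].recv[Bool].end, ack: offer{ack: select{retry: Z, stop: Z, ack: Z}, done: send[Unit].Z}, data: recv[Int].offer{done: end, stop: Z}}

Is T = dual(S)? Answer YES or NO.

send[Str] ‖ send[Str]  ✗ same direction on both sides — not dual

NO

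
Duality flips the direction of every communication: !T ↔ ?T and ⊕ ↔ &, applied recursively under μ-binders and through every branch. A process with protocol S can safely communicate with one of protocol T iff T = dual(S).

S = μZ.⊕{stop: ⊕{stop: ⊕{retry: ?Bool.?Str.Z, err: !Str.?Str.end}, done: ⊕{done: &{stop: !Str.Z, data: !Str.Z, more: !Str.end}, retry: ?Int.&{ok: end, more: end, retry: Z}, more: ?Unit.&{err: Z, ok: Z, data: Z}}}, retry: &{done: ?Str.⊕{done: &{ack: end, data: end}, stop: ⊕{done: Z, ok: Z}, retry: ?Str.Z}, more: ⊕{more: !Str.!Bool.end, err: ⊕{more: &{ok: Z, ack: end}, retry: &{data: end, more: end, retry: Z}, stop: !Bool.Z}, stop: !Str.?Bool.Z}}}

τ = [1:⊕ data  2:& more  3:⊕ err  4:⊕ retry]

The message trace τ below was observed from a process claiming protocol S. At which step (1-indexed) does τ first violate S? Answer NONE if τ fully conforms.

1

@1 got ⊕ data, protocol expects ⊕ stop or ⊕ retry  ✗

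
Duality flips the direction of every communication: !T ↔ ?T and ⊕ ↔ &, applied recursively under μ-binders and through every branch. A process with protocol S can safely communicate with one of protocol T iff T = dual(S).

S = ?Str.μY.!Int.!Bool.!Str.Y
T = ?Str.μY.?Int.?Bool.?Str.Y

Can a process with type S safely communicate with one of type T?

NO

?Str ‖ ?Str  ✗ same direction on both sides — not dual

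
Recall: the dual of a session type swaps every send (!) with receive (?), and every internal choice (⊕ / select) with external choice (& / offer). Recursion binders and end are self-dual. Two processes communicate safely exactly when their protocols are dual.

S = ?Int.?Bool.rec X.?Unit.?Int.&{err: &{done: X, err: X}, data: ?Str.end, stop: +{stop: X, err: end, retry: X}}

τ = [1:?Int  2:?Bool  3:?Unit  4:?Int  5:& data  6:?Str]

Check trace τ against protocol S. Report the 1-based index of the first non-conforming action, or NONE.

NONE

[1] ?Int  ok  now at ?Bool.rec X.…
[2] ?Bool  ok  now at rec X.…
[3] ?Unit  ok  now at ?Int.&{err: &{done: rec X.…, err: rec X.…}, data: ?Str.end, stop: +{stop: rec X.…, err: end, retry: rec X.…}}
[4] ?Int  ok  now at &{err: &{done: rec X.…, err: rec X.…}, data: ?Str.end, stop: +{stop: rec X.…, err: end, retry: rec X.…}}
[5] & data  ok  now at ?Str.end
[6] ?Str  ok  now at end
τ conforms to S (length 6)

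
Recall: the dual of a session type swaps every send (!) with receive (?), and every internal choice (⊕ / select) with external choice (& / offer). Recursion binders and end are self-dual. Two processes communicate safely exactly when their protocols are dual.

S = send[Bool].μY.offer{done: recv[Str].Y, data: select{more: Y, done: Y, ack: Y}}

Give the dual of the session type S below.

recv[Bool].μY.select{done: send[Str].Y, data: offer{more: Y, done: Y, ack: Y}}

send[Bool] ↦ recv[Bool]
  μY ↦ μY  (binder kept)
    offer{done,data} ↦ select{done,data}  (offer→select)
      case done:
        recv[Str] ↦ send[Str]
          Y ↦ Y
      case data:
        select{more,done,ack} ↦ offer{more,done,ack}  (⊕→&)
          case more:
            Y ↦ Y
          case done:
            Y ↦ Y
          case ack:
            Y ↦ Y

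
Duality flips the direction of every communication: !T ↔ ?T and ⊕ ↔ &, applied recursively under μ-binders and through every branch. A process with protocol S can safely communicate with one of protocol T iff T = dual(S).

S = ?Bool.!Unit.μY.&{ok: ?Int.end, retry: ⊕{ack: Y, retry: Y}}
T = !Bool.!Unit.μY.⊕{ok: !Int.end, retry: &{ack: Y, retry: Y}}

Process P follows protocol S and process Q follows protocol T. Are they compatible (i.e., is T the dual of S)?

?Bool vs !Bool  ok
  !Unit vs !Unit  ✗ same direction on both sides — not dual

NO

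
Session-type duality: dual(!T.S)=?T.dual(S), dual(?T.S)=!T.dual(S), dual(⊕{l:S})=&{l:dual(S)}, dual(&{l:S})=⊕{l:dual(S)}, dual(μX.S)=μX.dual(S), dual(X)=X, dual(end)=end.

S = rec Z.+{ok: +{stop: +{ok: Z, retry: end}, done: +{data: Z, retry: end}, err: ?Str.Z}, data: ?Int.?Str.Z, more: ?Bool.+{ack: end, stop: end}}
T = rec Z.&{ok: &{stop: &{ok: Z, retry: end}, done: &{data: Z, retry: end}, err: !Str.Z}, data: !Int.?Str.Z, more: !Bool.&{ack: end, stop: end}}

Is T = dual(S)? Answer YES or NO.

rec Z | rec Z  match (rec unchanged)
  +{ok,data,more} | &{ok,data,more}  match same labels
    • ok:
      +{stop,done,err} | &{stop,done,err}  match same labels
        • stop:
          +{ok,retry} | &{ok,retry}  match same labels
            • ok:
              Z | Z  match
            • retry:
              end | end  match
        • done:
          +{data,retry} | &{data,retry}  match same labels
            • data:
              Z | Z  match
            • retry:
              end | end  match
        • err:
          ?Str | !Str  match
            Z | Z  match
    • data:
      ?Int | !Int  match
        ?Str | ?Str  ✗ same direction on both sides — not dual

NO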